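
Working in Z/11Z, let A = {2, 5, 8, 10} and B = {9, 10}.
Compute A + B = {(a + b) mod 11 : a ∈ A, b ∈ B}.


Work in Z/11Z: reduce every sum a + b modulo 11.
Enumerate all 8 pairs:
a = 2: 2+9=0, 2+10=1
a = 5: 5+9=3, 5+10=4
a = 8: 8+9=6, 8+10=7
a = 10: 10+9=8, 10+10=9
Distinct residues collected: {0, 1, 3, 4, 6, 7, 8, 9}
|A + B| = 8 (out of 11 total residues).

A + B = {0, 1, 3, 4, 6, 7, 8, 9}


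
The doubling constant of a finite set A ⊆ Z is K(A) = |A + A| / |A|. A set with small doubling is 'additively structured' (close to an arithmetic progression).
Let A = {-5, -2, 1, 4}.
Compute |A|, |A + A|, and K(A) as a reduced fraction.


|A| = 4.
Compute A + A by enumerating all 16 pairs.
A + A = {-10, -7, -4, -1, 2, 5, 8}, so |A + A| = 7.
K = |A + A| / |A| = 7/4 (already in lowest terms) ≈ 1.7500.
Reference: AP of size 4 gives K = 7/4 ≈ 1.7500; a fully generic set of size 4 gives K ≈ 2.5000.

|A| = 4, |A + A| = 7, K = 7/4.


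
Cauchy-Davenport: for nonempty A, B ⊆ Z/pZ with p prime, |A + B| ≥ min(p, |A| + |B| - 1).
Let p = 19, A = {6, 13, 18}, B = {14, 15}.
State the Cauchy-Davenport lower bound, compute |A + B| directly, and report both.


Cauchy-Davenport: |A + B| ≥ min(p, |A| + |B| - 1) for A, B nonempty in Z/pZ.
|A| = 3, |B| = 2, p = 19.
CD lower bound = min(19, 3 + 2 - 1) = min(19, 4) = 4.
Compute A + B mod 19 directly:
a = 6: 6+14=1, 6+15=2
a = 13: 13+14=8, 13+15=9
a = 18: 18+14=13, 18+15=14
A + B = {1, 2, 8, 9, 13, 14}, so |A + B| = 6.
Verify: 6 ≥ 4? Yes ✓.

CD lower bound = 4, actual |A + B| = 6.


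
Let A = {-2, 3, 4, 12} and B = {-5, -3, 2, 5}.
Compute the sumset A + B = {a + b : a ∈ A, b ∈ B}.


A + B = {a + b : a ∈ A, b ∈ B}.
Enumerate all |A|·|B| = 4·4 = 16 pairs (a, b) and collect distinct sums.
a = -2: -2+-5=-7, -2+-3=-5, -2+2=0, -2+5=3
a = 3: 3+-5=-2, 3+-3=0, 3+2=5, 3+5=8
a = 4: 4+-5=-1, 4+-3=1, 4+2=6, 4+5=9
a = 12: 12+-5=7, 12+-3=9, 12+2=14, 12+5=17
Collecting distinct sums: A + B = {-7, -5, -2, -1, 0, 1, 3, 5, 6, 7, 8, 9, 14, 17}
|A + B| = 14

A + B = {-7, -5, -2, -1, 0, 1, 3, 5, 6, 7, 8, 9, 14, 17}


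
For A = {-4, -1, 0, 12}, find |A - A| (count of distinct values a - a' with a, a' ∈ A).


A - A = {a - a' : a, a' ∈ A}; |A| = 4.
Bounds: 2|A|-1 ≤ |A - A| ≤ |A|² - |A| + 1, i.e. 7 ≤ |A - A| ≤ 13.
Note: 0 ∈ A - A always (from a - a). The set is symmetric: if d ∈ A - A then -d ∈ A - A.
Enumerate nonzero differences d = a - a' with a > a' (then include -d):
Positive differences: {1, 3, 4, 12, 13, 16}
Full difference set: {0} ∪ (positive diffs) ∪ (negative diffs).
|A - A| = 1 + 2·6 = 13 (matches direct enumeration: 13).

|A - A| = 13


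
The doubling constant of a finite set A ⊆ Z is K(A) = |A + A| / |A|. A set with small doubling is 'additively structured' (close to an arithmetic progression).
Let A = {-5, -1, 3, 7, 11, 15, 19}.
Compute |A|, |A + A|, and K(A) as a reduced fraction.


|A| = 7.
Compute A + A by enumerating all 49 pairs.
A + A = {-10, -6, -2, 2, 6, 10, 14, 18, 22, 26, 30, 34, 38}, so |A + A| = 13.
K = |A + A| / |A| = 13/7 (already in lowest terms) ≈ 1.8571.
Reference: AP of size 7 gives K = 13/7 ≈ 1.8571; a fully generic set of size 7 gives K ≈ 4.0000.

|A| = 7, |A + A| = 13, K = 13/7.


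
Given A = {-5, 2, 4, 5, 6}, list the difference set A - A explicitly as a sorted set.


A - A = {a - a' : a, a' ∈ A}.
Compute a - a' for each ordered pair (a, a'):
a = -5: -5--5=0, -5-2=-7, -5-4=-9, -5-5=-10, -5-6=-11
a = 2: 2--5=7, 2-2=0, 2-4=-2, 2-5=-3, 2-6=-4
a = 4: 4--5=9, 4-2=2, 4-4=0, 4-5=-1, 4-6=-2
a = 5: 5--5=10, 5-2=3, 5-4=1, 5-5=0, 5-6=-1
a = 6: 6--5=11, 6-2=4, 6-4=2, 6-5=1, 6-6=0
Collecting distinct values (and noting 0 appears from a-a):
A - A = {-11, -10, -9, -7, -4, -3, -2, -1, 0, 1, 2, 3, 4, 7, 9, 10, 11}
|A - A| = 17

A - A = {-11, -10, -9, -7, -4, -3, -2, -1, 0, 1, 2, 3, 4, 7, 9, 10, 11}


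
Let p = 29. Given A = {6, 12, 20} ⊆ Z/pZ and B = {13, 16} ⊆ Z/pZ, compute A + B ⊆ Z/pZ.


Work in Z/29Z: reduce every sum a + b modulo 29.
Enumerate all 6 pairs:
a = 6: 6+13=19, 6+16=22
a = 12: 12+13=25, 12+16=28
a = 20: 20+13=4, 20+16=7
Distinct residues collected: {4, 7, 19, 22, 25, 28}
|A + B| = 6 (out of 29 total residues).

A + B = {4, 7, 19, 22, 25, 28}


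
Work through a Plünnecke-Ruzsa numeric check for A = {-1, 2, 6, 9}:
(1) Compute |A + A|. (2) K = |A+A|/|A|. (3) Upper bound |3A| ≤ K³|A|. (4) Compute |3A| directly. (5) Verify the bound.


|A| = 4.
Step 1: Compute A + A by enumerating all 16 pairs.
A + A = {-2, 1, 4, 5, 8, 11, 12, 15, 18}, so |A + A| = 9.
Step 2: Doubling constant K = |A + A|/|A| = 9/4 = 9/4 ≈ 2.2500.
Step 3: Plünnecke-Ruzsa gives |3A| ≤ K³·|A| = (2.2500)³ · 4 ≈ 45.5625.
Step 4: Compute 3A = A + A + A directly by enumerating all triples (a,b,c) ∈ A³; |3A| = 16.
Step 5: Check 16 ≤ 45.5625? Yes ✓.

K = 9/4, Plünnecke-Ruzsa bound K³|A| ≈ 45.5625, |3A| = 16, inequality holds.


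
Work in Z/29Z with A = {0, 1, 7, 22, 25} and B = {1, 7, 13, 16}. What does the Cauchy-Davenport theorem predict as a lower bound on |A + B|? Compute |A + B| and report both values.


Cauchy-Davenport: |A + B| ≥ min(p, |A| + |B| - 1) for A, B nonempty in Z/pZ.
|A| = 5, |B| = 4, p = 29.
CD lower bound = min(29, 5 + 4 - 1) = min(29, 8) = 8.
Compute A + B mod 29 directly:
a = 0: 0+1=1, 0+7=7, 0+13=13, 0+16=16
a = 1: 1+1=2, 1+7=8, 1+13=14, 1+16=17
a = 7: 7+1=8, 7+7=14, 7+13=20, 7+16=23
a = 22: 22+1=23, 22+7=0, 22+13=6, 22+16=9
a = 25: 25+1=26, 25+7=3, 25+13=9, 25+16=12
A + B = {0, 1, 2, 3, 6, 7, 8, 9, 12, 13, 14, 16, 17, 20, 23, 26}, so |A + B| = 16.
Verify: 16 ≥ 8? Yes ✓.

CD lower bound = 8, actual |A + B| = 16.


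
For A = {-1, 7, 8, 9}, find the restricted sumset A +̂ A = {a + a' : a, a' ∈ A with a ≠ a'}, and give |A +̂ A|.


Restricted sumset: A +̂ A = {a + a' : a ∈ A, a' ∈ A, a ≠ a'}.
Equivalently, take A + A and drop any sum 2a that is achievable ONLY as a + a for a ∈ A (i.e. sums representable only with equal summands).
Enumerate pairs (a, a') with a < a' (symmetric, so each unordered pair gives one sum; this covers all a ≠ a'):
  -1 + 7 = 6
  -1 + 8 = 7
  -1 + 9 = 8
  7 + 8 = 15
  7 + 9 = 16
  8 + 9 = 17
Collected distinct sums: {6, 7, 8, 15, 16, 17}
|A +̂ A| = 6
(Reference bound: |A +̂ A| ≥ 2|A| - 3 for |A| ≥ 2, with |A| = 4 giving ≥ 5.)

|A +̂ A| = 6


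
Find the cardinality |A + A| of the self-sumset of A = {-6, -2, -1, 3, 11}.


A + A = {a + a' : a, a' ∈ A}; |A| = 5.
General bounds: 2|A| - 1 ≤ |A + A| ≤ |A|(|A|+1)/2, i.e. 9 ≤ |A + A| ≤ 15.
Lower bound 2|A|-1 is attained iff A is an arithmetic progression.
Enumerate sums a + a' for a ≤ a' (symmetric, so this suffices):
a = -6: -6+-6=-12, -6+-2=-8, -6+-1=-7, -6+3=-3, -6+11=5
a = -2: -2+-2=-4, -2+-1=-3, -2+3=1, -2+11=9
a = -1: -1+-1=-2, -1+3=2, -1+11=10
a = 3: 3+3=6, 3+11=14
a = 11: 11+11=22
Distinct sums: {-12, -8, -7, -4, -3, -2, 1, 2, 5, 6, 9, 10, 14, 22}
|A + A| = 14

|A + A| = 14


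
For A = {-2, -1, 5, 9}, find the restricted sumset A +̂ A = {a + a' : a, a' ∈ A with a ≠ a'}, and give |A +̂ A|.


Restricted sumset: A +̂ A = {a + a' : a ∈ A, a' ∈ A, a ≠ a'}.
Equivalently, take A + A and drop any sum 2a that is achievable ONLY as a + a for a ∈ A (i.e. sums representable only with equal summands).
Enumerate pairs (a, a') with a < a' (symmetric, so each unordered pair gives one sum; this covers all a ≠ a'):
  -2 + -1 = -3
  -2 + 5 = 3
  -2 + 9 = 7
  -1 + 5 = 4
  -1 + 9 = 8
  5 + 9 = 14
Collected distinct sums: {-3, 3, 4, 7, 8, 14}
|A +̂ A| = 6
(Reference bound: |A +̂ A| ≥ 2|A| - 3 for |A| ≥ 2, with |A| = 4 giving ≥ 5.)

|A +̂ A| = 6


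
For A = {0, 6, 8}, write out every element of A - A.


A - A = {a - a' : a, a' ∈ A}.
Compute a - a' for each ordered pair (a, a'):
a = 0: 0-0=0, 0-6=-6, 0-8=-8
a = 6: 6-0=6, 6-6=0, 6-8=-2
a = 8: 8-0=8, 8-6=2, 8-8=0
Collecting distinct values (and noting 0 appears from a-a):
A - A = {-8, -6, -2, 0, 2, 6, 8}
|A - A| = 7

A - A = {-8, -6, -2, 0, 2, 6, 8}


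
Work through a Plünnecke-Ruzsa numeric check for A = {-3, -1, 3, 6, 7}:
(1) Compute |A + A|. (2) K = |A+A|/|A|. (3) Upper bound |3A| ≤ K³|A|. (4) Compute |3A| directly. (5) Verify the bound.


|A| = 5.
Step 1: Compute A + A by enumerating all 25 pairs.
A + A = {-6, -4, -2, 0, 2, 3, 4, 5, 6, 9, 10, 12, 13, 14}, so |A + A| = 14.
Step 2: Doubling constant K = |A + A|/|A| = 14/5 = 14/5 ≈ 2.8000.
Step 3: Plünnecke-Ruzsa gives |3A| ≤ K³·|A| = (2.8000)³ · 5 ≈ 109.7600.
Step 4: Compute 3A = A + A + A directly by enumerating all triples (a,b,c) ∈ A³; |3A| = 26.
Step 5: Check 26 ≤ 109.7600? Yes ✓.

K = 14/5, Plünnecke-Ruzsa bound K³|A| ≈ 109.7600, |3A| = 26, inequality holds.


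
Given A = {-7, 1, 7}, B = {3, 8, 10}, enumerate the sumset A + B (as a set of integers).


A + B = {a + b : a ∈ A, b ∈ B}.
Enumerate all |A|·|B| = 3·3 = 9 pairs (a, b) and collect distinct sums.
a = -7: -7+3=-4, -7+8=1, -7+10=3
a = 1: 1+3=4, 1+8=9, 1+10=11
a = 7: 7+3=10, 7+8=15, 7+10=17
Collecting distinct sums: A + B = {-4, 1, 3, 4, 9, 10, 11, 15, 17}
|A + B| = 9

A + B = {-4, 1, 3, 4, 9, 10, 11, 15, 17}


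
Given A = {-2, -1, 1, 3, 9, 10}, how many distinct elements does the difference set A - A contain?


A - A = {a - a' : a, a' ∈ A}; |A| = 6.
Bounds: 2|A|-1 ≤ |A - A| ≤ |A|² - |A| + 1, i.e. 11 ≤ |A - A| ≤ 31.
Note: 0 ∈ A - A always (from a - a). The set is symmetric: if d ∈ A - A then -d ∈ A - A.
Enumerate nonzero differences d = a - a' with a > a' (then include -d):
Positive differences: {1, 2, 3, 4, 5, 6, 7, 8, 9, 10, 11, 12}
Full difference set: {0} ∪ (positive diffs) ∪ (negative diffs).
|A - A| = 1 + 2·12 = 25 (matches direct enumeration: 25).

|A - A| = 25


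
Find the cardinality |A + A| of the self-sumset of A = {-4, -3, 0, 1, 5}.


A + A = {a + a' : a, a' ∈ A}; |A| = 5.
General bounds: 2|A| - 1 ≤ |A + A| ≤ |A|(|A|+1)/2, i.e. 9 ≤ |A + A| ≤ 15.
Lower bound 2|A|-1 is attained iff A is an arithmetic progression.
Enumerate sums a + a' for a ≤ a' (symmetric, so this suffices):
a = -4: -4+-4=-8, -4+-3=-7, -4+0=-4, -4+1=-3, -4+5=1
a = -3: -3+-3=-6, -3+0=-3, -3+1=-2, -3+5=2
a = 0: 0+0=0, 0+1=1, 0+5=5
a = 1: 1+1=2, 1+5=6
a = 5: 5+5=10
Distinct sums: {-8, -7, -6, -4, -3, -2, 0, 1, 2, 5, 6, 10}
|A + A| = 12

|A + A| = 12


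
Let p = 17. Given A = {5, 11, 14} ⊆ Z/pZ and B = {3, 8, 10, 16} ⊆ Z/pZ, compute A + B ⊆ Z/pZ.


Work in Z/17Z: reduce every sum a + b modulo 17.
Enumerate all 12 pairs:
a = 5: 5+3=8, 5+8=13, 5+10=15, 5+16=4
a = 11: 11+3=14, 11+8=2, 11+10=4, 11+16=10
a = 14: 14+3=0, 14+8=5, 14+10=7, 14+16=13
Distinct residues collected: {0, 2, 4, 5, 7, 8, 10, 13, 14, 15}
|A + B| = 10 (out of 17 total residues).

A + B = {0, 2, 4, 5, 7, 8, 10, 13, 14, 15}


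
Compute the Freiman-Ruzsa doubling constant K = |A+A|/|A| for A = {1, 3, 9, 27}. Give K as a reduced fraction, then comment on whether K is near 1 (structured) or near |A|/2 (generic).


|A| = 4.
Compute A + A by enumerating all 16 pairs.
A + A = {2, 4, 6, 10, 12, 18, 28, 30, 36, 54}, so |A + A| = 10.
K = |A + A| / |A| = 10/4 = 5/2 ≈ 2.5000.
Reference: AP of size 4 gives K = 7/4 ≈ 1.7500; a fully generic set of size 4 gives K ≈ 2.5000.

|A| = 4, |A + A| = 10, K = 10/4 = 5/2.


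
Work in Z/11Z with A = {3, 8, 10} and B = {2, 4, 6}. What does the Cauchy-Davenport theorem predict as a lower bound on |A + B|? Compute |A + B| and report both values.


Cauchy-Davenport: |A + B| ≥ min(p, |A| + |B| - 1) for A, B nonempty in Z/pZ.
|A| = 3, |B| = 3, p = 11.
CD lower bound = min(11, 3 + 3 - 1) = min(11, 5) = 5.
Compute A + B mod 11 directly:
a = 3: 3+2=5, 3+4=7, 3+6=9
a = 8: 8+2=10, 8+4=1, 8+6=3
a = 10: 10+2=1, 10+4=3, 10+6=5
A + B = {1, 3, 5, 7, 9, 10}, so |A + B| = 6.
Verify: 6 ≥ 5? Yes ✓.

CD lower bound = 5, actual |A + B| = 6.


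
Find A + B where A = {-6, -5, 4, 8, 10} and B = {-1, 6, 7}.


A + B = {a + b : a ∈ A, b ∈ B}.
Enumerate all |A|·|B| = 5·3 = 15 pairs (a, b) and collect distinct sums.
a = -6: -6+-1=-7, -6+6=0, -6+7=1
a = -5: -5+-1=-6, -5+6=1, -5+7=2
a = 4: 4+-1=3, 4+6=10, 4+7=11
a = 8: 8+-1=7, 8+6=14, 8+7=15
a = 10: 10+-1=9, 10+6=16, 10+7=17
Collecting distinct sums: A + B = {-7, -6, 0, 1, 2, 3, 7, 9, 10, 11, 14, 15, 16, 17}
|A + B| = 14

A + B = {-7, -6, 0, 1, 2, 3, 7, 9, 10, 11, 14, 15, 16, 17}


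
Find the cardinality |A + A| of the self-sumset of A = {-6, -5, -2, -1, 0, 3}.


A + A = {a + a' : a, a' ∈ A}; |A| = 6.
General bounds: 2|A| - 1 ≤ |A + A| ≤ |A|(|A|+1)/2, i.e. 11 ≤ |A + A| ≤ 21.
Lower bound 2|A|-1 is attained iff A is an arithmetic progression.
Enumerate sums a + a' for a ≤ a' (symmetric, so this suffices):
a = -6: -6+-6=-12, -6+-5=-11, -6+-2=-8, -6+-1=-7, -6+0=-6, -6+3=-3
a = -5: -5+-5=-10, -5+-2=-7, -5+-1=-6, -5+0=-5, -5+3=-2
a = -2: -2+-2=-4, -2+-1=-3, -2+0=-2, -2+3=1
a = -1: -1+-1=-2, -1+0=-1, -1+3=2
a = 0: 0+0=0, 0+3=3
a = 3: 3+3=6
Distinct sums: {-12, -11, -10, -8, -7, -6, -5, -4, -3, -2, -1, 0, 1, 2, 3, 6}
|A + A| = 16

|A + A| = 16


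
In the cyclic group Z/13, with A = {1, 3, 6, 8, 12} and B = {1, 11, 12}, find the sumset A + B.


Work in Z/13Z: reduce every sum a + b modulo 13.
Enumerate all 15 pairs:
a = 1: 1+1=2, 1+11=12, 1+12=0
a = 3: 3+1=4, 3+11=1, 3+12=2
a = 6: 6+1=7, 6+11=4, 6+12=5
a = 8: 8+1=9, 8+11=6, 8+12=7
a = 12: 12+1=0, 12+11=10, 12+12=11
Distinct residues collected: {0, 1, 2, 4, 5, 6, 7, 9, 10, 11, 12}
|A + B| = 11 (out of 13 total residues).

A + B = {0, 1, 2, 4, 5, 6, 7, 9, 10, 11, 12}


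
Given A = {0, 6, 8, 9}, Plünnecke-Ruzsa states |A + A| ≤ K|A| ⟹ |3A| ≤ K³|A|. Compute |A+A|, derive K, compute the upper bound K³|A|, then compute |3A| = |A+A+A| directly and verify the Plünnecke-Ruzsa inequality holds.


|A| = 4.
Step 1: Compute A + A by enumerating all 16 pairs.
A + A = {0, 6, 8, 9, 12, 14, 15, 16, 17, 18}, so |A + A| = 10.
Step 2: Doubling constant K = |A + A|/|A| = 10/4 = 10/4 ≈ 2.5000.
Step 3: Plünnecke-Ruzsa gives |3A| ≤ K³·|A| = (2.5000)³ · 4 ≈ 62.5000.
Step 4: Compute 3A = A + A + A directly by enumerating all triples (a,b,c) ∈ A³; |3A| = 18.
Step 5: Check 18 ≤ 62.5000? Yes ✓.

K = 10/4, Plünnecke-Ruzsa bound K³|A| ≈ 62.5000, |3A| = 18, inequality holds.


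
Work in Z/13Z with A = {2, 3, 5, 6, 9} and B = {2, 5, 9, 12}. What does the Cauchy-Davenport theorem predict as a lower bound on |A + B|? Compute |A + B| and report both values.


Cauchy-Davenport: |A + B| ≥ min(p, |A| + |B| - 1) for A, B nonempty in Z/pZ.
|A| = 5, |B| = 4, p = 13.
CD lower bound = min(13, 5 + 4 - 1) = min(13, 8) = 8.
Compute A + B mod 13 directly:
a = 2: 2+2=4, 2+5=7, 2+9=11, 2+12=1
a = 3: 3+2=5, 3+5=8, 3+9=12, 3+12=2
a = 5: 5+2=7, 5+5=10, 5+9=1, 5+12=4
a = 6: 6+2=8, 6+5=11, 6+9=2, 6+12=5
a = 9: 9+2=11, 9+5=1, 9+9=5, 9+12=8
A + B = {1, 2, 4, 5, 7, 8, 10, 11, 12}, so |A + B| = 9.
Verify: 9 ≥ 8? Yes ✓.

CD lower bound = 8, actual |A + B| = 9.


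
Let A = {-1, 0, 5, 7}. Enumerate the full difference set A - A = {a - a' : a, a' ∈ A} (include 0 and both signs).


A - A = {a - a' : a, a' ∈ A}.
Compute a - a' for each ordered pair (a, a'):
a = -1: -1--1=0, -1-0=-1, -1-5=-6, -1-7=-8
a = 0: 0--1=1, 0-0=0, 0-5=-5, 0-7=-7
a = 5: 5--1=6, 5-0=5, 5-5=0, 5-7=-2
a = 7: 7--1=8, 7-0=7, 7-5=2, 7-7=0
Collecting distinct values (and noting 0 appears from a-a):
A - A = {-8, -7, -6, -5, -2, -1, 0, 1, 2, 5, 6, 7, 8}
|A - A| = 13

A - A = {-8, -7, -6, -5, -2, -1, 0, 1, 2, 5, 6, 7, 8}


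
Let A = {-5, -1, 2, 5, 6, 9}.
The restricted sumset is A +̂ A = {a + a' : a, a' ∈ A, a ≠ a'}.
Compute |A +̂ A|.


Restricted sumset: A +̂ A = {a + a' : a ∈ A, a' ∈ A, a ≠ a'}.
Equivalently, take A + A and drop any sum 2a that is achievable ONLY as a + a for a ∈ A (i.e. sums representable only with equal summands).
Enumerate pairs (a, a') with a < a' (symmetric, so each unordered pair gives one sum; this covers all a ≠ a'):
  -5 + -1 = -6
  -5 + 2 = -3
  -5 + 5 = 0
  -5 + 6 = 1
  -5 + 9 = 4
  -1 + 2 = 1
  -1 + 5 = 4
  -1 + 6 = 5
  -1 + 9 = 8
  2 + 5 = 7
  2 + 6 = 8
  2 + 9 = 11
  5 + 6 = 11
  5 + 9 = 14
  6 + 9 = 15
Collected distinct sums: {-6, -3, 0, 1, 4, 5, 7, 8, 11, 14, 15}
|A +̂ A| = 11
(Reference bound: |A +̂ A| ≥ 2|A| - 3 for |A| ≥ 2, with |A| = 6 giving ≥ 9.)

|A +̂ A| = 11


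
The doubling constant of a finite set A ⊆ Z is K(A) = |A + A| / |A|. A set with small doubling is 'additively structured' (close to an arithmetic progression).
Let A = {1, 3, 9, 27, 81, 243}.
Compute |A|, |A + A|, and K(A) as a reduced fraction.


|A| = 6.
Compute A + A by enumerating all 36 pairs.
A + A = {2, 4, 6, 10, 12, 18, 28, 30, 36, 54, 82, 84, 90, 108, 162, 244, 246, 252, 270, 324, 486}, so |A + A| = 21.
K = |A + A| / |A| = 21/6 = 7/2 ≈ 3.5000.
Reference: AP of size 6 gives K = 11/6 ≈ 1.8333; a fully generic set of size 6 gives K ≈ 3.5000.

|A| = 6, |A + A| = 21, K = 21/6 = 7/2.


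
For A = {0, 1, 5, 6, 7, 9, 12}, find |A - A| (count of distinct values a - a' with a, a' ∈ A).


A - A = {a - a' : a, a' ∈ A}; |A| = 7.
Bounds: 2|A|-1 ≤ |A - A| ≤ |A|² - |A| + 1, i.e. 13 ≤ |A - A| ≤ 43.
Note: 0 ∈ A - A always (from a - a). The set is symmetric: if d ∈ A - A then -d ∈ A - A.
Enumerate nonzero differences d = a - a' with a > a' (then include -d):
Positive differences: {1, 2, 3, 4, 5, 6, 7, 8, 9, 11, 12}
Full difference set: {0} ∪ (positive diffs) ∪ (negative diffs).
|A - A| = 1 + 2·11 = 23 (matches direct enumeration: 23).

|A - A| = 23


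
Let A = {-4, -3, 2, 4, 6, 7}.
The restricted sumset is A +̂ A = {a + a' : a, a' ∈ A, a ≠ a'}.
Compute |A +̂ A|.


Restricted sumset: A +̂ A = {a + a' : a ∈ A, a' ∈ A, a ≠ a'}.
Equivalently, take A + A and drop any sum 2a that is achievable ONLY as a + a for a ∈ A (i.e. sums representable only with equal summands).
Enumerate pairs (a, a') with a < a' (symmetric, so each unordered pair gives one sum; this covers all a ≠ a'):
  -4 + -3 = -7
  -4 + 2 = -2
  -4 + 4 = 0
  -4 + 6 = 2
  -4 + 7 = 3
  -3 + 2 = -1
  -3 + 4 = 1
  -3 + 6 = 3
  -3 + 7 = 4
  2 + 4 = 6
  2 + 6 = 8
  2 + 7 = 9
  4 + 6 = 10
  4 + 7 = 11
  6 + 7 = 13
Collected distinct sums: {-7, -2, -1, 0, 1, 2, 3, 4, 6, 8, 9, 10, 11, 13}
|A +̂ A| = 14
(Reference bound: |A +̂ A| ≥ 2|A| - 3 for |A| ≥ 2, with |A| = 6 giving ≥ 9.)

|A +̂ A| = 14


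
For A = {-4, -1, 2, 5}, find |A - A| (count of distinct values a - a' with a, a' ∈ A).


A - A = {a - a' : a, a' ∈ A}; |A| = 4.
Bounds: 2|A|-1 ≤ |A - A| ≤ |A|² - |A| + 1, i.e. 7 ≤ |A - A| ≤ 13.
Note: 0 ∈ A - A always (from a - a). The set is symmetric: if d ∈ A - A then -d ∈ A - A.
Enumerate nonzero differences d = a - a' with a > a' (then include -d):
Positive differences: {3, 6, 9}
Full difference set: {0} ∪ (positive diffs) ∪ (negative diffs).
|A - A| = 1 + 2·3 = 7 (matches direct enumeration: 7).

|A - A| = 7


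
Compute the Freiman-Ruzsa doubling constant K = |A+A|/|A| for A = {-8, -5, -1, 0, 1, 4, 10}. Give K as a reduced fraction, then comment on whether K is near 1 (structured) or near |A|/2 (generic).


|A| = 7.
Compute A + A by enumerating all 49 pairs.
A + A = {-16, -13, -10, -9, -8, -7, -6, -5, -4, -2, -1, 0, 1, 2, 3, 4, 5, 8, 9, 10, 11, 14, 20}, so |A + A| = 23.
K = |A + A| / |A| = 23/7 (already in lowest terms) ≈ 3.2857.
Reference: AP of size 7 gives K = 13/7 ≈ 1.8571; a fully generic set of size 7 gives K ≈ 4.0000.

|A| = 7, |A + A| = 23, K = 23/7.


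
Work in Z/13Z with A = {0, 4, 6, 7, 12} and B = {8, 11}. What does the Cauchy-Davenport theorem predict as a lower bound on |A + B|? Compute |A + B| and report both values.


Cauchy-Davenport: |A + B| ≥ min(p, |A| + |B| - 1) for A, B nonempty in Z/pZ.
|A| = 5, |B| = 2, p = 13.
CD lower bound = min(13, 5 + 2 - 1) = min(13, 6) = 6.
Compute A + B mod 13 directly:
a = 0: 0+8=8, 0+11=11
a = 4: 4+8=12, 4+11=2
a = 6: 6+8=1, 6+11=4
a = 7: 7+8=2, 7+11=5
a = 12: 12+8=7, 12+11=10
A + B = {1, 2, 4, 5, 7, 8, 10, 11, 12}, so |A + B| = 9.
Verify: 9 ≥ 6? Yes ✓.

CD lower bound = 6, actual |A + B| = 9.


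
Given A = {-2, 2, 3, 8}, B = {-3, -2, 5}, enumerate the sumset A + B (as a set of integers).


A + B = {a + b : a ∈ A, b ∈ B}.
Enumerate all |A|·|B| = 4·3 = 12 pairs (a, b) and collect distinct sums.
a = -2: -2+-3=-5, -2+-2=-4, -2+5=3
a = 2: 2+-3=-1, 2+-2=0, 2+5=7
a = 3: 3+-3=0, 3+-2=1, 3+5=8
a = 8: 8+-3=5, 8+-2=6, 8+5=13
Collecting distinct sums: A + B = {-5, -4, -1, 0, 1, 3, 5, 6, 7, 8, 13}
|A + B| = 11

A + B = {-5, -4, -1, 0, 1, 3, 5, 6, 7, 8, 13}


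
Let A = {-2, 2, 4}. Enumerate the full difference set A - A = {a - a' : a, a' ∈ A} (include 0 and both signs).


A - A = {a - a' : a, a' ∈ A}.
Compute a - a' for each ordered pair (a, a'):
a = -2: -2--2=0, -2-2=-4, -2-4=-6
a = 2: 2--2=4, 2-2=0, 2-4=-2
a = 4: 4--2=6, 4-2=2, 4-4=0
Collecting distinct values (and noting 0 appears from a-a):
A - A = {-6, -4, -2, 0, 2, 4, 6}
|A - A| = 7

A - A = {-6, -4, -2, 0, 2, 4, 6}


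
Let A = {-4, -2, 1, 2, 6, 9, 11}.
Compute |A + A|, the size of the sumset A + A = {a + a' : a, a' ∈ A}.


A + A = {a + a' : a, a' ∈ A}; |A| = 7.
General bounds: 2|A| - 1 ≤ |A + A| ≤ |A|(|A|+1)/2, i.e. 13 ≤ |A + A| ≤ 28.
Lower bound 2|A|-1 is attained iff A is an arithmetic progression.
Enumerate sums a + a' for a ≤ a' (symmetric, so this suffices):
a = -4: -4+-4=-8, -4+-2=-6, -4+1=-3, -4+2=-2, -4+6=2, -4+9=5, -4+11=7
a = -2: -2+-2=-4, -2+1=-1, -2+2=0, -2+6=4, -2+9=7, -2+11=9
a = 1: 1+1=2, 1+2=3, 1+6=7, 1+9=10, 1+11=12
a = 2: 2+2=4, 2+6=8, 2+9=11, 2+11=13
a = 6: 6+6=12, 6+9=15, 6+11=17
a = 9: 9+9=18, 9+11=20
a = 11: 11+11=22
Distinct sums: {-8, -6, -4, -3, -2, -1, 0, 2, 3, 4, 5, 7, 8, 9, 10, 11, 12, 13, 15, 17, 18, 20, 22}
|A + A| = 23

|A + A| = 23


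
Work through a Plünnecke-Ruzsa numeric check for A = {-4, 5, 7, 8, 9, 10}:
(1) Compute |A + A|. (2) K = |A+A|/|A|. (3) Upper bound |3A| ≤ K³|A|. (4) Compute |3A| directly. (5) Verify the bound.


|A| = 6.
Step 1: Compute A + A by enumerating all 36 pairs.
A + A = {-8, 1, 3, 4, 5, 6, 10, 12, 13, 14, 15, 16, 17, 18, 19, 20}, so |A + A| = 16.
Step 2: Doubling constant K = |A + A|/|A| = 16/6 = 16/6 ≈ 2.6667.
Step 3: Plünnecke-Ruzsa gives |3A| ≤ K³·|A| = (2.6667)³ · 6 ≈ 113.7778.
Step 4: Compute 3A = A + A + A directly by enumerating all triples (a,b,c) ∈ A³; |3A| = 30.
Step 5: Check 30 ≤ 113.7778? Yes ✓.

K = 16/6, Plünnecke-Ruzsa bound K³|A| ≈ 113.7778, |3A| = 30, inequality holds.


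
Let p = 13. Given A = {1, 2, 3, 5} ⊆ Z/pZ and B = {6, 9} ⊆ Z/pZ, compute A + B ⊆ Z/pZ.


Work in Z/13Z: reduce every sum a + b modulo 13.
Enumerate all 8 pairs:
a = 1: 1+6=7, 1+9=10
a = 2: 2+6=8, 2+9=11
a = 3: 3+6=9, 3+9=12
a = 5: 5+6=11, 5+9=1
Distinct residues collected: {1, 7, 8, 9, 10, 11, 12}
|A + B| = 7 (out of 13 total residues).

A + B = {1, 7, 8, 9, 10, 11, 12}


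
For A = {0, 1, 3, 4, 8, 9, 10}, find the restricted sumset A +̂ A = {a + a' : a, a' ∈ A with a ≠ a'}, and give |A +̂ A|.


Restricted sumset: A +̂ A = {a + a' : a ∈ A, a' ∈ A, a ≠ a'}.
Equivalently, take A + A and drop any sum 2a that is achievable ONLY as a + a for a ∈ A (i.e. sums representable only with equal summands).
Enumerate pairs (a, a') with a < a' (symmetric, so each unordered pair gives one sum; this covers all a ≠ a'):
  0 + 1 = 1
  0 + 3 = 3
  0 + 4 = 4
  0 + 8 = 8
  0 + 9 = 9
  0 + 10 = 10
  1 + 3 = 4
  1 + 4 = 5
  1 + 8 = 9
  1 + 9 = 10
  1 + 10 = 11
  3 + 4 = 7
  3 + 8 = 11
  3 + 9 = 12
  3 + 10 = 13
  4 + 8 = 12
  4 + 9 = 13
  4 + 10 = 14
  8 + 9 = 17
  8 + 10 = 18
  9 + 10 = 19
Collected distinct sums: {1, 3, 4, 5, 7, 8, 9, 10, 11, 12, 13, 14, 17, 18, 19}
|A +̂ A| = 15
(Reference bound: |A +̂ A| ≥ 2|A| - 3 for |A| ≥ 2, with |A| = 7 giving ≥ 11.)

|A +̂ A| = 15


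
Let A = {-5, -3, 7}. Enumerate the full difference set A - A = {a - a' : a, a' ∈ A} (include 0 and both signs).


A - A = {a - a' : a, a' ∈ A}.
Compute a - a' for each ordered pair (a, a'):
a = -5: -5--5=0, -5--3=-2, -5-7=-12
a = -3: -3--5=2, -3--3=0, -3-7=-10
a = 7: 7--5=12, 7--3=10, 7-7=0
Collecting distinct values (and noting 0 appears from a-a):
A - A = {-12, -10, -2, 0, 2, 10, 12}
|A - A| = 7

A - A = {-12, -10, -2, 0, 2, 10, 12}


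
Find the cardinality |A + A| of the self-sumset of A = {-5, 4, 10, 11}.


A + A = {a + a' : a, a' ∈ A}; |A| = 4.
General bounds: 2|A| - 1 ≤ |A + A| ≤ |A|(|A|+1)/2, i.e. 7 ≤ |A + A| ≤ 10.
Lower bound 2|A|-1 is attained iff A is an arithmetic progression.
Enumerate sums a + a' for a ≤ a' (symmetric, so this suffices):
a = -5: -5+-5=-10, -5+4=-1, -5+10=5, -5+11=6
a = 4: 4+4=8, 4+10=14, 4+11=15
a = 10: 10+10=20, 10+11=21
a = 11: 11+11=22
Distinct sums: {-10, -1, 5, 6, 8, 14, 15, 20, 21, 22}
|A + A| = 10

|A + A| = 10


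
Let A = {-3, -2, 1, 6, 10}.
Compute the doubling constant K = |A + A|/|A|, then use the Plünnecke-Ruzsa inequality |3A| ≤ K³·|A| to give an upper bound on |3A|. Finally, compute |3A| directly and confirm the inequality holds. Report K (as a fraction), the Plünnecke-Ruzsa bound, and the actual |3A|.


|A| = 5.
Step 1: Compute A + A by enumerating all 25 pairs.
A + A = {-6, -5, -4, -2, -1, 2, 3, 4, 7, 8, 11, 12, 16, 20}, so |A + A| = 14.
Step 2: Doubling constant K = |A + A|/|A| = 14/5 = 14/5 ≈ 2.8000.
Step 3: Plünnecke-Ruzsa gives |3A| ≤ K³·|A| = (2.8000)³ · 5 ≈ 109.7600.
Step 4: Compute 3A = A + A + A directly by enumerating all triples (a,b,c) ∈ A³; |3A| = 27.
Step 5: Check 27 ≤ 109.7600? Yes ✓.

K = 14/5, Plünnecke-Ruzsa bound K³|A| ≈ 109.7600, |3A| = 27, inequality holds.


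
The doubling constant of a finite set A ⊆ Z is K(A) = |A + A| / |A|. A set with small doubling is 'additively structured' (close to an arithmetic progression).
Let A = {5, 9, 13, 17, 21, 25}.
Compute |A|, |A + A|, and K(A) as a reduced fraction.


|A| = 6.
Compute A + A by enumerating all 36 pairs.
A + A = {10, 14, 18, 22, 26, 30, 34, 38, 42, 46, 50}, so |A + A| = 11.
K = |A + A| / |A| = 11/6 (already in lowest terms) ≈ 1.8333.
Reference: AP of size 6 gives K = 11/6 ≈ 1.8333; a fully generic set of size 6 gives K ≈ 3.5000.

|A| = 6, |A + A| = 11, K = 11/6.


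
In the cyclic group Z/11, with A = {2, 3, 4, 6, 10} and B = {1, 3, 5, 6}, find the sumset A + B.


Work in Z/11Z: reduce every sum a + b modulo 11.
Enumerate all 20 pairs:
a = 2: 2+1=3, 2+3=5, 2+5=7, 2+6=8
a = 3: 3+1=4, 3+3=6, 3+5=8, 3+6=9
a = 4: 4+1=5, 4+3=7, 4+5=9, 4+6=10
a = 6: 6+1=7, 6+3=9, 6+5=0, 6+6=1
a = 10: 10+1=0, 10+3=2, 10+5=4, 10+6=5
Distinct residues collected: {0, 1, 2, 3, 4, 5, 6, 7, 8, 9, 10}
|A + B| = 11 (out of 11 total residues).

A + B = {0, 1, 2, 3, 4, 5, 6, 7, 8, 9, 10}


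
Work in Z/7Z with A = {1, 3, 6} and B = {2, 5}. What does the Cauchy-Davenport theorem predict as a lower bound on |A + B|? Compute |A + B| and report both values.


Cauchy-Davenport: |A + B| ≥ min(p, |A| + |B| - 1) for A, B nonempty in Z/pZ.
|A| = 3, |B| = 2, p = 7.
CD lower bound = min(7, 3 + 2 - 1) = min(7, 4) = 4.
Compute A + B mod 7 directly:
a = 1: 1+2=3, 1+5=6
a = 3: 3+2=5, 3+5=1
a = 6: 6+2=1, 6+5=4
A + B = {1, 3, 4, 5, 6}, so |A + B| = 5.
Verify: 5 ≥ 4? Yes ✓.

CD lower bound = 4, actual |A + B| = 5.


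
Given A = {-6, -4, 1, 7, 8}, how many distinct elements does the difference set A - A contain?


A - A = {a - a' : a, a' ∈ A}; |A| = 5.
Bounds: 2|A|-1 ≤ |A - A| ≤ |A|² - |A| + 1, i.e. 9 ≤ |A - A| ≤ 21.
Note: 0 ∈ A - A always (from a - a). The set is symmetric: if d ∈ A - A then -d ∈ A - A.
Enumerate nonzero differences d = a - a' with a > a' (then include -d):
Positive differences: {1, 2, 5, 6, 7, 11, 12, 13, 14}
Full difference set: {0} ∪ (positive diffs) ∪ (negative diffs).
|A - A| = 1 + 2·9 = 19 (matches direct enumeration: 19).

|A - A| = 19


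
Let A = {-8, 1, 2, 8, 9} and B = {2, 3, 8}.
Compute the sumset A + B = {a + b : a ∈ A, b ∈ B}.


A + B = {a + b : a ∈ A, b ∈ B}.
Enumerate all |A|·|B| = 5·3 = 15 pairs (a, b) and collect distinct sums.
a = -8: -8+2=-6, -8+3=-5, -8+8=0
a = 1: 1+2=3, 1+3=4, 1+8=9
a = 2: 2+2=4, 2+3=5, 2+8=10
a = 8: 8+2=10, 8+3=11, 8+8=16
a = 9: 9+2=11, 9+3=12, 9+8=17
Collecting distinct sums: A + B = {-6, -5, 0, 3, 4, 5, 9, 10, 11, 12, 16, 17}
|A + B| = 12

A + B = {-6, -5, 0, 3, 4, 5, 9, 10, 11, 12, 16, 17}


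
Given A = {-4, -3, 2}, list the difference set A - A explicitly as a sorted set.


A - A = {a - a' : a, a' ∈ A}.
Compute a - a' for each ordered pair (a, a'):
a = -4: -4--4=0, -4--3=-1, -4-2=-6
a = -3: -3--4=1, -3--3=0, -3-2=-5
a = 2: 2--4=6, 2--3=5, 2-2=0
Collecting distinct values (and noting 0 appears from a-a):
A - A = {-6, -5, -1, 0, 1, 5, 6}
|A - A| = 7

A - A = {-6, -5, -1, 0, 1, 5, 6}


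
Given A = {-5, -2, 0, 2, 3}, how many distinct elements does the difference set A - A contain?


A - A = {a - a' : a, a' ∈ A}; |A| = 5.
Bounds: 2|A|-1 ≤ |A - A| ≤ |A|² - |A| + 1, i.e. 9 ≤ |A - A| ≤ 21.
Note: 0 ∈ A - A always (from a - a). The set is symmetric: if d ∈ A - A then -d ∈ A - A.
Enumerate nonzero differences d = a - a' with a > a' (then include -d):
Positive differences: {1, 2, 3, 4, 5, 7, 8}
Full difference set: {0} ∪ (positive diffs) ∪ (negative diffs).
|A - A| = 1 + 2·7 = 15 (matches direct enumeration: 15).

|A - A| = 15


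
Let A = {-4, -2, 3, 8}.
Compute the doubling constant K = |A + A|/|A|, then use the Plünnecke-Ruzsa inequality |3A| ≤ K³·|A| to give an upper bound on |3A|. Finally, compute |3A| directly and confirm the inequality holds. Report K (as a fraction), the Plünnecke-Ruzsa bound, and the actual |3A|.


|A| = 4.
Step 1: Compute A + A by enumerating all 16 pairs.
A + A = {-8, -6, -4, -1, 1, 4, 6, 11, 16}, so |A + A| = 9.
Step 2: Doubling constant K = |A + A|/|A| = 9/4 = 9/4 ≈ 2.2500.
Step 3: Plünnecke-Ruzsa gives |3A| ≤ K³·|A| = (2.2500)³ · 4 ≈ 45.5625.
Step 4: Compute 3A = A + A + A directly by enumerating all triples (a,b,c) ∈ A³; |3A| = 16.
Step 5: Check 16 ≤ 45.5625? Yes ✓.

K = 9/4, Plünnecke-Ruzsa bound K³|A| ≈ 45.5625, |3A| = 16, inequality holds.


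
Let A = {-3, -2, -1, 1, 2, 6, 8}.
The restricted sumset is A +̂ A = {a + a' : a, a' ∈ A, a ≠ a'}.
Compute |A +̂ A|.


Restricted sumset: A +̂ A = {a + a' : a ∈ A, a' ∈ A, a ≠ a'}.
Equivalently, take A + A and drop any sum 2a that is achievable ONLY as a + a for a ∈ A (i.e. sums representable only with equal summands).
Enumerate pairs (a, a') with a < a' (symmetric, so each unordered pair gives one sum; this covers all a ≠ a'):
  -3 + -2 = -5
  -3 + -1 = -4
  -3 + 1 = -2
  -3 + 2 = -1
  -3 + 6 = 3
  -3 + 8 = 5
  -2 + -1 = -3
  -2 + 1 = -1
  -2 + 2 = 0
  -2 + 6 = 4
  -2 + 8 = 6
  -1 + 1 = 0
  -1 + 2 = 1
  -1 + 6 = 5
  -1 + 8 = 7
  1 + 2 = 3
  1 + 6 = 7
  1 + 8 = 9
  2 + 6 = 8
  2 + 8 = 10
  6 + 8 = 14
Collected distinct sums: {-5, -4, -3, -2, -1, 0, 1, 3, 4, 5, 6, 7, 8, 9, 10, 14}
|A +̂ A| = 16
(Reference bound: |A +̂ A| ≥ 2|A| - 3 for |A| ≥ 2, with |A| = 7 giving ≥ 11.)

|A +̂ A| = 16


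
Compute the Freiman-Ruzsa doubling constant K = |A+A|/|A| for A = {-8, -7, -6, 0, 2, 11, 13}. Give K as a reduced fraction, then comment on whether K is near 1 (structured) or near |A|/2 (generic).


|A| = 7.
Compute A + A by enumerating all 49 pairs.
A + A = {-16, -15, -14, -13, -12, -8, -7, -6, -5, -4, 0, 2, 3, 4, 5, 6, 7, 11, 13, 15, 22, 24, 26}, so |A + A| = 23.
K = |A + A| / |A| = 23/7 (already in lowest terms) ≈ 3.2857.
Reference: AP of size 7 gives K = 13/7 ≈ 1.8571; a fully generic set of size 7 gives K ≈ 4.0000.

|A| = 7, |A + A| = 23, K = 23/7.


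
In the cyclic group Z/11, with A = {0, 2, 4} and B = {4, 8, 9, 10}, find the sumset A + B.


Work in Z/11Z: reduce every sum a + b modulo 11.
Enumerate all 12 pairs:
a = 0: 0+4=4, 0+8=8, 0+9=9, 0+10=10
a = 2: 2+4=6, 2+8=10, 2+9=0, 2+10=1
a = 4: 4+4=8, 4+8=1, 4+9=2, 4+10=3
Distinct residues collected: {0, 1, 2, 3, 4, 6, 8, 9, 10}
|A + B| = 9 (out of 11 total residues).

A + B = {0, 1, 2, 3, 4, 6, 8, 9, 10}


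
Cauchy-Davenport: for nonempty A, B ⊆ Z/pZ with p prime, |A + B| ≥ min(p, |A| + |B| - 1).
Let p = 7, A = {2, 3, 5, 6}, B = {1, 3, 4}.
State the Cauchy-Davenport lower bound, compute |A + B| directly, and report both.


Cauchy-Davenport: |A + B| ≥ min(p, |A| + |B| - 1) for A, B nonempty in Z/pZ.
|A| = 4, |B| = 3, p = 7.
CD lower bound = min(7, 4 + 3 - 1) = min(7, 6) = 6.
Compute A + B mod 7 directly:
a = 2: 2+1=3, 2+3=5, 2+4=6
a = 3: 3+1=4, 3+3=6, 3+4=0
a = 5: 5+1=6, 5+3=1, 5+4=2
a = 6: 6+1=0, 6+3=2, 6+4=3
A + B = {0, 1, 2, 3, 4, 5, 6}, so |A + B| = 7.
Verify: 7 ≥ 6? Yes ✓.

CD lower bound = 6, actual |A + B| = 7.


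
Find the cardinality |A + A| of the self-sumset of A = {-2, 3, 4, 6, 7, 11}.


A + A = {a + a' : a, a' ∈ A}; |A| = 6.
General bounds: 2|A| - 1 ≤ |A + A| ≤ |A|(|A|+1)/2, i.e. 11 ≤ |A + A| ≤ 21.
Lower bound 2|A|-1 is attained iff A is an arithmetic progression.
Enumerate sums a + a' for a ≤ a' (symmetric, so this suffices):
a = -2: -2+-2=-4, -2+3=1, -2+4=2, -2+6=4, -2+7=5, -2+11=9
a = 3: 3+3=6, 3+4=7, 3+6=9, 3+7=10, 3+11=14
a = 4: 4+4=8, 4+6=10, 4+7=11, 4+11=15
a = 6: 6+6=12, 6+7=13, 6+11=17
a = 7: 7+7=14, 7+11=18
a = 11: 11+11=22
Distinct sums: {-4, 1, 2, 4, 5, 6, 7, 8, 9, 10, 11, 12, 13, 14, 15, 17, 18, 22}
|A + A| = 18

|A + A| = 18


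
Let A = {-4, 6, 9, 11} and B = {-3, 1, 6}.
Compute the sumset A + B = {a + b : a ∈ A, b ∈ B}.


A + B = {a + b : a ∈ A, b ∈ B}.
Enumerate all |A|·|B| = 4·3 = 12 pairs (a, b) and collect distinct sums.
a = -4: -4+-3=-7, -4+1=-3, -4+6=2
a = 6: 6+-3=3, 6+1=7, 6+6=12
a = 9: 9+-3=6, 9+1=10, 9+6=15
a = 11: 11+-3=8, 11+1=12, 11+6=17
Collecting distinct sums: A + B = {-7, -3, 2, 3, 6, 7, 8, 10, 12, 15, 17}
|A + B| = 11

A + B = {-7, -3, 2, 3, 6, 7, 8, 10, 12, 15, 17}


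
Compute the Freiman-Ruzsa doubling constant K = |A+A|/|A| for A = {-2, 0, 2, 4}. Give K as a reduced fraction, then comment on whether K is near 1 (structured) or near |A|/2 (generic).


|A| = 4.
Compute A + A by enumerating all 16 pairs.
A + A = {-4, -2, 0, 2, 4, 6, 8}, so |A + A| = 7.
K = |A + A| / |A| = 7/4 (already in lowest terms) ≈ 1.7500.
Reference: AP of size 4 gives K = 7/4 ≈ 1.7500; a fully generic set of size 4 gives K ≈ 2.5000.

|A| = 4, |A + A| = 7, K = 7/4.


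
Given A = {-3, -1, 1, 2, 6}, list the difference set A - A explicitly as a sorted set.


A - A = {a - a' : a, a' ∈ A}.
Compute a - a' for each ordered pair (a, a'):
a = -3: -3--3=0, -3--1=-2, -3-1=-4, -3-2=-5, -3-6=-9
a = -1: -1--3=2, -1--1=0, -1-1=-2, -1-2=-3, -1-6=-7
a = 1: 1--3=4, 1--1=2, 1-1=0, 1-2=-1, 1-6=-5
a = 2: 2--3=5, 2--1=3, 2-1=1, 2-2=0, 2-6=-4
a = 6: 6--3=9, 6--1=7, 6-1=5, 6-2=4, 6-6=0
Collecting distinct values (and noting 0 appears from a-a):
A - A = {-9, -7, -5, -4, -3, -2, -1, 0, 1, 2, 3, 4, 5, 7, 9}
|A - A| = 15

A - A = {-9, -7, -5, -4, -3, -2, -1, 0, 1, 2, 3, 4, 5, 7, 9}


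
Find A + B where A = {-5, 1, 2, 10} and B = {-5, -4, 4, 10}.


A + B = {a + b : a ∈ A, b ∈ B}.
Enumerate all |A|·|B| = 4·4 = 16 pairs (a, b) and collect distinct sums.
a = -5: -5+-5=-10, -5+-4=-9, -5+4=-1, -5+10=5
a = 1: 1+-5=-4, 1+-4=-3, 1+4=5, 1+10=11
a = 2: 2+-5=-3, 2+-4=-2, 2+4=6, 2+10=12
a = 10: 10+-5=5, 10+-4=6, 10+4=14, 10+10=20
Collecting distinct sums: A + B = {-10, -9, -4, -3, -2, -1, 5, 6, 11, 12, 14, 20}
|A + B| = 12

A + B = {-10, -9, -4, -3, -2, -1, 5, 6, 11, 12, 14, 20}


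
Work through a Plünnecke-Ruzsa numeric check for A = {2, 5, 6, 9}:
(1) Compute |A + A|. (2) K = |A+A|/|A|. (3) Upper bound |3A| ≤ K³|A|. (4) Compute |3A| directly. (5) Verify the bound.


|A| = 4.
Step 1: Compute A + A by enumerating all 16 pairs.
A + A = {4, 7, 8, 10, 11, 12, 14, 15, 18}, so |A + A| = 9.
Step 2: Doubling constant K = |A + A|/|A| = 9/4 = 9/4 ≈ 2.2500.
Step 3: Plünnecke-Ruzsa gives |3A| ≤ K³·|A| = (2.2500)³ · 4 ≈ 45.5625.
Step 4: Compute 3A = A + A + A directly by enumerating all triples (a,b,c) ∈ A³; |3A| = 16.
Step 5: Check 16 ≤ 45.5625? Yes ✓.

K = 9/4, Plünnecke-Ruzsa bound K³|A| ≈ 45.5625, |3A| = 16, inequality holds.


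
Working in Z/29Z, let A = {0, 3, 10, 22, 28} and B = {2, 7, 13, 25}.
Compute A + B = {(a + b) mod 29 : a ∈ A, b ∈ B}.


Work in Z/29Z: reduce every sum a + b modulo 29.
Enumerate all 20 pairs:
a = 0: 0+2=2, 0+7=7, 0+13=13, 0+25=25
a = 3: 3+2=5, 3+7=10, 3+13=16, 3+25=28
a = 10: 10+2=12, 10+7=17, 10+13=23, 10+25=6
a = 22: 22+2=24, 22+7=0, 22+13=6, 22+25=18
a = 28: 28+2=1, 28+7=6, 28+13=12, 28+25=24
Distinct residues collected: {0, 1, 2, 5, 6, 7, 10, 12, 13, 16, 17, 18, 23, 24, 25, 28}
|A + B| = 16 (out of 29 total residues).

A + B = {0, 1, 2, 5, 6, 7, 10, 12, 13, 16, 17, 18, 23, 24, 25, 28}


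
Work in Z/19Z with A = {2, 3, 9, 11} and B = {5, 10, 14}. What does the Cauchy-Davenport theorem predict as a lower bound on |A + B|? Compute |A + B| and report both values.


Cauchy-Davenport: |A + B| ≥ min(p, |A| + |B| - 1) for A, B nonempty in Z/pZ.
|A| = 4, |B| = 3, p = 19.
CD lower bound = min(19, 4 + 3 - 1) = min(19, 6) = 6.
Compute A + B mod 19 directly:
a = 2: 2+5=7, 2+10=12, 2+14=16
a = 3: 3+5=8, 3+10=13, 3+14=17
a = 9: 9+5=14, 9+10=0, 9+14=4
a = 11: 11+5=16, 11+10=2, 11+14=6
A + B = {0, 2, 4, 6, 7, 8, 12, 13, 14, 16, 17}, so |A + B| = 11.
Verify: 11 ≥ 6? Yes ✓.

CD lower bound = 6, actual |A + B| = 11.


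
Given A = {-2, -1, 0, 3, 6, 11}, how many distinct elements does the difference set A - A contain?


A - A = {a - a' : a, a' ∈ A}; |A| = 6.
Bounds: 2|A|-1 ≤ |A - A| ≤ |A|² - |A| + 1, i.e. 11 ≤ |A - A| ≤ 31.
Note: 0 ∈ A - A always (from a - a). The set is symmetric: if d ∈ A - A then -d ∈ A - A.
Enumerate nonzero differences d = a - a' with a > a' (then include -d):
Positive differences: {1, 2, 3, 4, 5, 6, 7, 8, 11, 12, 13}
Full difference set: {0} ∪ (positive diffs) ∪ (negative diffs).
|A - A| = 1 + 2·11 = 23 (matches direct enumeration: 23).

|A - A| = 23


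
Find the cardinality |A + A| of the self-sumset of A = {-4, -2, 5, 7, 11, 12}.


A + A = {a + a' : a, a' ∈ A}; |A| = 6.
General bounds: 2|A| - 1 ≤ |A + A| ≤ |A|(|A|+1)/2, i.e. 11 ≤ |A + A| ≤ 21.
Lower bound 2|A|-1 is attained iff A is an arithmetic progression.
Enumerate sums a + a' for a ≤ a' (symmetric, so this suffices):
a = -4: -4+-4=-8, -4+-2=-6, -4+5=1, -4+7=3, -4+11=7, -4+12=8
a = -2: -2+-2=-4, -2+5=3, -2+7=5, -2+11=9, -2+12=10
a = 5: 5+5=10, 5+7=12, 5+11=16, 5+12=17
a = 7: 7+7=14, 7+11=18, 7+12=19
a = 11: 11+11=22, 11+12=23
a = 12: 12+12=24
Distinct sums: {-8, -6, -4, 1, 3, 5, 7, 8, 9, 10, 12, 14, 16, 17, 18, 19, 22, 23, 24}
|A + A| = 19

|A + A| = 19


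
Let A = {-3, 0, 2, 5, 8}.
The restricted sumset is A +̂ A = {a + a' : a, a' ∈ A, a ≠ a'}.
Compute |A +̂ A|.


Restricted sumset: A +̂ A = {a + a' : a ∈ A, a' ∈ A, a ≠ a'}.
Equivalently, take A + A and drop any sum 2a that is achievable ONLY as a + a for a ∈ A (i.e. sums representable only with equal summands).
Enumerate pairs (a, a') with a < a' (symmetric, so each unordered pair gives one sum; this covers all a ≠ a'):
  -3 + 0 = -3
  -3 + 2 = -1
  -3 + 5 = 2
  -3 + 8 = 5
  0 + 2 = 2
  0 + 5 = 5
  0 + 8 = 8
  2 + 5 = 7
  2 + 8 = 10
  5 + 8 = 13
Collected distinct sums: {-3, -1, 2, 5, 7, 8, 10, 13}
|A +̂ A| = 8
(Reference bound: |A +̂ A| ≥ 2|A| - 3 for |A| ≥ 2, with |A| = 5 giving ≥ 7.)

|A +̂ A| = 8


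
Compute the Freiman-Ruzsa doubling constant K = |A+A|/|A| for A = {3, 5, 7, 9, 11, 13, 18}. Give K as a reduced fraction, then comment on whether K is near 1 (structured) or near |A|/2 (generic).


|A| = 7.
Compute A + A by enumerating all 49 pairs.
A + A = {6, 8, 10, 12, 14, 16, 18, 20, 21, 22, 23, 24, 25, 26, 27, 29, 31, 36}, so |A + A| = 18.
K = |A + A| / |A| = 18/7 (already in lowest terms) ≈ 2.5714.
Reference: AP of size 7 gives K = 13/7 ≈ 1.8571; a fully generic set of size 7 gives K ≈ 4.0000.

|A| = 7, |A + A| = 18, K = 18/7.


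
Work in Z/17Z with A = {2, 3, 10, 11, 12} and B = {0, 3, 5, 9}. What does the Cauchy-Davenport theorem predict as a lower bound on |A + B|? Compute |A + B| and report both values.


Cauchy-Davenport: |A + B| ≥ min(p, |A| + |B| - 1) for A, B nonempty in Z/pZ.
|A| = 5, |B| = 4, p = 17.
CD lower bound = min(17, 5 + 4 - 1) = min(17, 8) = 8.
Compute A + B mod 17 directly:
a = 2: 2+0=2, 2+3=5, 2+5=7, 2+9=11
a = 3: 3+0=3, 3+3=6, 3+5=8, 3+9=12
a = 10: 10+0=10, 10+3=13, 10+5=15, 10+9=2
a = 11: 11+0=11, 11+3=14, 11+5=16, 11+9=3
a = 12: 12+0=12, 12+3=15, 12+5=0, 12+9=4
A + B = {0, 2, 3, 4, 5, 6, 7, 8, 10, 11, 12, 13, 14, 15, 16}, so |A + B| = 15.
Verify: 15 ≥ 8? Yes ✓.

CD lower bound = 8, actual |A + B| = 15.
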